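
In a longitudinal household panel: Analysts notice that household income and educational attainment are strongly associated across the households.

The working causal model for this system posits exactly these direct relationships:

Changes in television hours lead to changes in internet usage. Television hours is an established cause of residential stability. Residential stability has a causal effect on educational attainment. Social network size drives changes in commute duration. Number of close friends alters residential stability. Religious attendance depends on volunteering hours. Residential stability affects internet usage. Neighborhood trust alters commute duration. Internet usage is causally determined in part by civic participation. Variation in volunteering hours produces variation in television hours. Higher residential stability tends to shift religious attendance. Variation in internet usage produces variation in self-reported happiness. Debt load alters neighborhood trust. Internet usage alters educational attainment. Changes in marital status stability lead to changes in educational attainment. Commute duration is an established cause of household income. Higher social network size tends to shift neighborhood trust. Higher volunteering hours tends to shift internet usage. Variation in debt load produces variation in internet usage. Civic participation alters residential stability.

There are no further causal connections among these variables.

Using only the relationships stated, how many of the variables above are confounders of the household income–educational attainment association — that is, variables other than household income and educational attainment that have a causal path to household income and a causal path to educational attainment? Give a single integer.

1

The common causes are: debt load (to household income via debt load → neighborhood trust → commute duration → household income; to educational attainment via debt load → internet usage → educational attainment).
Every other variable lacks a causal path to at least one of household income and educational attainment.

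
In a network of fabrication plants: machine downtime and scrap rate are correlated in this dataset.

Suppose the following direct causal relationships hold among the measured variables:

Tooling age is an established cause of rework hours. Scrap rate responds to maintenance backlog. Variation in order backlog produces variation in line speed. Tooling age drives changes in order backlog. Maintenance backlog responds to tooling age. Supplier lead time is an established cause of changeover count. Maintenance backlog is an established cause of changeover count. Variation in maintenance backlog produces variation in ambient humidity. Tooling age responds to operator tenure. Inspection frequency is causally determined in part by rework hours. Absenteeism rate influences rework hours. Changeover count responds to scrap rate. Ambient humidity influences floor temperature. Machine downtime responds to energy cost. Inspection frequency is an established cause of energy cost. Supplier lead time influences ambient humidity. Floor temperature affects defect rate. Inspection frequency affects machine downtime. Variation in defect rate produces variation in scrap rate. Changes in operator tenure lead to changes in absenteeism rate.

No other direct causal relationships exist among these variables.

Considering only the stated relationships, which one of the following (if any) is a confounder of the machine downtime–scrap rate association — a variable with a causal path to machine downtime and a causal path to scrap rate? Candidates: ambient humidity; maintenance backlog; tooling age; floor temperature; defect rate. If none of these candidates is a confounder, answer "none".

tooling age

Tooling age causes machine downtime (tooling age → rework hours → inspection frequency → machine downtime) and also causes scrap rate (tooling age → maintenance backlog → scrap rate); it is a common cause of both.
Each of the other candidates lacks a causal path to at least one of machine downtime and scrap rate, so they do not confound the relationship.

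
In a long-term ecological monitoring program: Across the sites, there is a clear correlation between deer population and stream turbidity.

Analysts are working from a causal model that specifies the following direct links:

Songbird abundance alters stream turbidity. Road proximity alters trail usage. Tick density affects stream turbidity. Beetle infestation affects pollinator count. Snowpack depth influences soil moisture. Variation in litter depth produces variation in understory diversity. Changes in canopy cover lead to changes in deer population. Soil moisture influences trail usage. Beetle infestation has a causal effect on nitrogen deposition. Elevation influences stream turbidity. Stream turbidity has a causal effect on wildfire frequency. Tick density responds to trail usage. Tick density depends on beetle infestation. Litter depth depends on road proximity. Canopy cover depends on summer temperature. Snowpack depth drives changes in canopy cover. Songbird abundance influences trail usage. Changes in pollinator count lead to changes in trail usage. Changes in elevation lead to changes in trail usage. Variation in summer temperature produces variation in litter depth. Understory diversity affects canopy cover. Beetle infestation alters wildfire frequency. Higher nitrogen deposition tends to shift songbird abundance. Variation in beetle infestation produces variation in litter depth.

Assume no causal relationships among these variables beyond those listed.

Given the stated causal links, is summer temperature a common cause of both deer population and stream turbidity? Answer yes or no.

no

Summer temperature has no stated causal path to stream turbidity. A confounder must cause both variables, so summer temperature does not qualify.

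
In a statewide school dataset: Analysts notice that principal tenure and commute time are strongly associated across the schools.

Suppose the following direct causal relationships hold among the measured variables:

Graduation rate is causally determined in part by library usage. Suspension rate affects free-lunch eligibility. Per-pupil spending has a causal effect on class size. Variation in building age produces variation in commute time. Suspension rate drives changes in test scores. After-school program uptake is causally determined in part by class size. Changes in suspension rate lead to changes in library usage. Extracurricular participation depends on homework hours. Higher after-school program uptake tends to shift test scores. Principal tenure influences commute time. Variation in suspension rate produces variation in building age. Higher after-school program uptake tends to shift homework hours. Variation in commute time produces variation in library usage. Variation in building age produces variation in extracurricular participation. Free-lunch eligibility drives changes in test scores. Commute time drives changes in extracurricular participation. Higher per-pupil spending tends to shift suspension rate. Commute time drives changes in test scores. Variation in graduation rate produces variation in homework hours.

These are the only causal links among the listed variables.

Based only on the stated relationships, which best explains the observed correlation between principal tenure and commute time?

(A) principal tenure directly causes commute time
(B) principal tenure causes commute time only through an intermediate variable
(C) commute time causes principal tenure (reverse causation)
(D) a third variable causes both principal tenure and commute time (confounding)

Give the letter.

A

There is a stated direct causal link principal tenure → commute time, and no variable causes both principal tenure and commute time, so the correlation reflects direct causation.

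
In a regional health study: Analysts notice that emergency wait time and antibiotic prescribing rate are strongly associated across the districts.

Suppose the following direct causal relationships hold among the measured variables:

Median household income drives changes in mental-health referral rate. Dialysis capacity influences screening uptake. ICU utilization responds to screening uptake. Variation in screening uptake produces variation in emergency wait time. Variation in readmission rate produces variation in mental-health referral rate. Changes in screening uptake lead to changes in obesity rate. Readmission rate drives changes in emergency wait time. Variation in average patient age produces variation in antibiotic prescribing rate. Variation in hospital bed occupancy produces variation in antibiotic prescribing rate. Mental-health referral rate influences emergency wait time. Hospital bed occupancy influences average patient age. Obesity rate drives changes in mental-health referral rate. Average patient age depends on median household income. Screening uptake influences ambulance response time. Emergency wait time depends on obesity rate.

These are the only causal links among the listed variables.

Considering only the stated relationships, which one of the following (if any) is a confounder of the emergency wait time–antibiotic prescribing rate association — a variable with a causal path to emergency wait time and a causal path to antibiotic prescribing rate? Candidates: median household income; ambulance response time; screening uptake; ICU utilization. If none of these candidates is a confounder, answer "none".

median household income

Median household income causes emergency wait time (median household income → mental-health referral rate → emergency wait time) and also causes antibiotic prescribing rate (median household income → average patient age → antibiotic prescribing rate); it is a common cause of both.
Each of the other candidates lacks a causal path to at least one of emergency wait time and antibiotic prescribing rate, so they do not confound the relationship.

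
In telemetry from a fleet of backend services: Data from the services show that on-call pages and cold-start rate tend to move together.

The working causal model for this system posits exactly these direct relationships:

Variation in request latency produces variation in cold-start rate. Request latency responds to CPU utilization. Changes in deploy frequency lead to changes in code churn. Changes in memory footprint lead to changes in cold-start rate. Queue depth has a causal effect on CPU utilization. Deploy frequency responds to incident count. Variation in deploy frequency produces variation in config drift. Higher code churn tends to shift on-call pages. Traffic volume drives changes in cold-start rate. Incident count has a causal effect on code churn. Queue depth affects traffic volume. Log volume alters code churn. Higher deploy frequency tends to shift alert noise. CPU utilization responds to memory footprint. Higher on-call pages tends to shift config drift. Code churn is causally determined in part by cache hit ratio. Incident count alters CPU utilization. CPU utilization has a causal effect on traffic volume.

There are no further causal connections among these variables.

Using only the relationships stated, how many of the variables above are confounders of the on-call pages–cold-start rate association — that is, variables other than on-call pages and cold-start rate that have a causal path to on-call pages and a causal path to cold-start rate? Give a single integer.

The common causes are: incident count (to on-call pages via incident count → code churn → on-call pages; to cold-start rate via incident count → CPU utilization → request latency → cold-start rate).
Every other variable lacks a causal path to at least one of on-call pages and cold-start rate.

1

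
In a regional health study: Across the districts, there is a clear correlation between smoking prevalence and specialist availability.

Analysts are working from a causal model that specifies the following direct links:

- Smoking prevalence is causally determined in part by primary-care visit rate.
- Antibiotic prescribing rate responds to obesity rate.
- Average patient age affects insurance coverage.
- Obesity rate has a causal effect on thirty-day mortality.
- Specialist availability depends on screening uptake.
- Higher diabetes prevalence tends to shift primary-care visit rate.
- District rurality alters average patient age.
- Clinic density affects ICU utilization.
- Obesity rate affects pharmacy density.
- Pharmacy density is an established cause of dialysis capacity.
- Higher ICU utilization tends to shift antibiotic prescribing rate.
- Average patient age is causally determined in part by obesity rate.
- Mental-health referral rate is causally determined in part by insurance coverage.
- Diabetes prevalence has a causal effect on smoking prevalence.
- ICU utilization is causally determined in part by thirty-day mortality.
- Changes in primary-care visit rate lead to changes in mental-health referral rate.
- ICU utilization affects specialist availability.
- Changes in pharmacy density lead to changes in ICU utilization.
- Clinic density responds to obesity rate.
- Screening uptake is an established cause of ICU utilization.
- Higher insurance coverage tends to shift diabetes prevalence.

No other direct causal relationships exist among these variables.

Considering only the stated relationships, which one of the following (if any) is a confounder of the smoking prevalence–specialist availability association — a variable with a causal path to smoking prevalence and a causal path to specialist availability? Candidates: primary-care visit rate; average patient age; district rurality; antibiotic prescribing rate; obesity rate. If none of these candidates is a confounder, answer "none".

obesity rate

Obesity rate causes smoking prevalence (obesity rate → average patient age → insurance coverage → diabetes prevalence → smoking prevalence) and also causes specialist availability (obesity rate → pharmacy density → ICU utilization → specialist availability); it is a common cause of both.
Each of the other candidates lacks a causal path to at least one of smoking prevalence and specialist availability, so they do not confound the relationship.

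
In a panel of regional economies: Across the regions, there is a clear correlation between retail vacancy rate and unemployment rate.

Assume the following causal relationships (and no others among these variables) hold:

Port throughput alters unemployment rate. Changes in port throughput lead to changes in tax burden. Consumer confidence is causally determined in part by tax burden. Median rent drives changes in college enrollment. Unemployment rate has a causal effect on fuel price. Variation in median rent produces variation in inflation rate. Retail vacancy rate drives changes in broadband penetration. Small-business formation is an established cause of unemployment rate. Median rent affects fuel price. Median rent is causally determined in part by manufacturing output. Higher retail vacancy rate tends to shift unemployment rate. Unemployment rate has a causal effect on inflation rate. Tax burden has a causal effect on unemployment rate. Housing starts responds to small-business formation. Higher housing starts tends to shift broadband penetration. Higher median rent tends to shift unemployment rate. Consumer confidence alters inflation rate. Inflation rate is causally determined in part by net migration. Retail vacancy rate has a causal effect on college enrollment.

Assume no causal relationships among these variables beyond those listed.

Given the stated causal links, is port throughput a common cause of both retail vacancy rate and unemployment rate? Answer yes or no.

no

Port throughput has no stated causal path to retail vacancy rate. A confounder must cause both variables, so port throughput does not qualify.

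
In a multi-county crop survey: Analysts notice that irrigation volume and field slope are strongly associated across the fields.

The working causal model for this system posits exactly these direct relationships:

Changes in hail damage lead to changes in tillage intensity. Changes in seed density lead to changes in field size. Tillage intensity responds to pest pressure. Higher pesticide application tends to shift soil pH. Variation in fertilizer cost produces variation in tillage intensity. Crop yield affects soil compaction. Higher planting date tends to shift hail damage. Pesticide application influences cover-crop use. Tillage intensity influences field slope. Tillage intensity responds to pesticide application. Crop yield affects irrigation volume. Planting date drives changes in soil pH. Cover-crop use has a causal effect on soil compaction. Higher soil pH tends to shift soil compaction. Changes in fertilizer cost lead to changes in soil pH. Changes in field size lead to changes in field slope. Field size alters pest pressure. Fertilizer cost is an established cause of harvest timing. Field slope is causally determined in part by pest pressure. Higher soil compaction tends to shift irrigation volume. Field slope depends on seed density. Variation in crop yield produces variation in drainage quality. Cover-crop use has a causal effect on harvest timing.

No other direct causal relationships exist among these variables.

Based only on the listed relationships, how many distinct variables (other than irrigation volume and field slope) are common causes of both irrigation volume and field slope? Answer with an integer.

The common causes are: fertilizer cost (to irrigation volume via fertilizer cost → soil pH → soil compaction → irrigation volume; to field slope via fertilizer cost → tillage intensity → field slope); pesticide application (to irrigation volume via pesticide application → cover-crop use → soil compaction → irrigation volume; to field slope via pesticide application → tillage intensity → field slope); planting date (to irrigation volume via planting date → soil pH → soil compaction → irrigation volume; to field slope via planting date → hail damage → tillage intensity → field slope).
Every other variable lacks a causal path to at least one of irrigation volume and field slope.

3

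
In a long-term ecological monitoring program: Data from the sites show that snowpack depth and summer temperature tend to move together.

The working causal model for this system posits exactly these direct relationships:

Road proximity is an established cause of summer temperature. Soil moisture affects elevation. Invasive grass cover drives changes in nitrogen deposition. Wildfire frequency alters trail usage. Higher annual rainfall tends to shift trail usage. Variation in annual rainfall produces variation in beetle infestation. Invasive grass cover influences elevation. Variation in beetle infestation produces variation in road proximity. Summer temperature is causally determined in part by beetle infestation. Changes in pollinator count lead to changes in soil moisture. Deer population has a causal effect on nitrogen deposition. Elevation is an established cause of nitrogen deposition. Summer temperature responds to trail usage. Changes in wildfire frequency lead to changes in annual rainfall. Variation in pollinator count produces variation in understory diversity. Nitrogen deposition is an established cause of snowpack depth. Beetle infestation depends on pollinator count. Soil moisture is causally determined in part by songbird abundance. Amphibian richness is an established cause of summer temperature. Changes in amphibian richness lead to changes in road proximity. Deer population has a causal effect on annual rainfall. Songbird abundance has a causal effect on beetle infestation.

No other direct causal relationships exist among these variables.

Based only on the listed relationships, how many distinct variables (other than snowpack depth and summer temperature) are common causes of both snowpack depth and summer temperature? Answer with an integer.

3

The common causes are: deer population (to snowpack depth via deer population → nitrogen deposition → snowpack depth; to summer temperature via deer population → annual rainfall → trail usage → summer temperature); pollinator count (to snowpack depth via pollinator count → soil moisture → elevation → nitrogen deposition → snowpack depth; to summer temperature via pollinator count → beetle infestation → summer temperature); songbird abundance (to snowpack depth via songbird abundance → soil moisture → elevation → nitrogen deposition → snowpack depth; to summer temperature via songbird abundance → beetle infestation → summer temperature).
Every other variable lacks a causal path to at least one of snowpack depth and summer temperature.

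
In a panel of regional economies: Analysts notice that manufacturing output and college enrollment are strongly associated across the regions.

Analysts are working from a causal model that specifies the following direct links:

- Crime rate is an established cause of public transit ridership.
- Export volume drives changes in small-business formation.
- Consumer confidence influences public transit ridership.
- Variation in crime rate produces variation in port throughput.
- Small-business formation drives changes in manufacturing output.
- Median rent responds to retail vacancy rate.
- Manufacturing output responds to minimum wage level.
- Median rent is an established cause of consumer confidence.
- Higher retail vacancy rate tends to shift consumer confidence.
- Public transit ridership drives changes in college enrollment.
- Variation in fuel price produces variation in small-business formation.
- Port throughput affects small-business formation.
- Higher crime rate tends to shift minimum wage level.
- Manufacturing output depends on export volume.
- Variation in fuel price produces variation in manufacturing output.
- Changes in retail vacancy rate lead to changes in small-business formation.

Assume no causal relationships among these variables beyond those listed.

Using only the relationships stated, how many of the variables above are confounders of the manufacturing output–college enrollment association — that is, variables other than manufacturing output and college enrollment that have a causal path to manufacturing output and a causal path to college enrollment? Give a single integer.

The common causes are: crime rate (to manufacturing output via crime rate → minimum wage level → manufacturing output; to college enrollment via crime rate → public transit ridership → college enrollment); retail vacancy rate (to manufacturing output via retail vacancy rate → small-business formation → manufacturing output; to college enrollment via retail vacancy rate → consumer confidence → public transit ridership → college enrollment).
Every other variable lacks a causal path to at least one of manufacturing output and college enrollment.

2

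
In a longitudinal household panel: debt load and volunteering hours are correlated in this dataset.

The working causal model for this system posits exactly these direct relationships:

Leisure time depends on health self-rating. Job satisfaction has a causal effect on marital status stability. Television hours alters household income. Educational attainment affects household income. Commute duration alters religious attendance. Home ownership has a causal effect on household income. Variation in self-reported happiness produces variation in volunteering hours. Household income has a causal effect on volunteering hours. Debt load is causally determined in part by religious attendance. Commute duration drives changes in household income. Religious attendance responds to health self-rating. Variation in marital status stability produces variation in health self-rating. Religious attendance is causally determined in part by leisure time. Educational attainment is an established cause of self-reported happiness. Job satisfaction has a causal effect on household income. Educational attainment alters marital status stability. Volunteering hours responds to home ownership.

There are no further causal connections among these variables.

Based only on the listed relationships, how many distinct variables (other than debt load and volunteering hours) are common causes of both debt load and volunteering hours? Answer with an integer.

The common causes are: commute duration (to debt load via commute duration → religious attendance → debt load; to volunteering hours via commute duration → household income → volunteering hours); educational attainment (to debt load via educational attainment → marital status stability → health self-rating → religious attendance → debt load; to volunteering hours via educational attainment → self-reported happiness → volunteering hours); job satisfaction (to debt load via job satisfaction → marital status stability → health self-rating → religious attendance → debt load; to volunteering hours via job satisfaction → household income → volunteering hours).
Every other variable lacks a causal path to at least one of debt load and volunteering hours.

3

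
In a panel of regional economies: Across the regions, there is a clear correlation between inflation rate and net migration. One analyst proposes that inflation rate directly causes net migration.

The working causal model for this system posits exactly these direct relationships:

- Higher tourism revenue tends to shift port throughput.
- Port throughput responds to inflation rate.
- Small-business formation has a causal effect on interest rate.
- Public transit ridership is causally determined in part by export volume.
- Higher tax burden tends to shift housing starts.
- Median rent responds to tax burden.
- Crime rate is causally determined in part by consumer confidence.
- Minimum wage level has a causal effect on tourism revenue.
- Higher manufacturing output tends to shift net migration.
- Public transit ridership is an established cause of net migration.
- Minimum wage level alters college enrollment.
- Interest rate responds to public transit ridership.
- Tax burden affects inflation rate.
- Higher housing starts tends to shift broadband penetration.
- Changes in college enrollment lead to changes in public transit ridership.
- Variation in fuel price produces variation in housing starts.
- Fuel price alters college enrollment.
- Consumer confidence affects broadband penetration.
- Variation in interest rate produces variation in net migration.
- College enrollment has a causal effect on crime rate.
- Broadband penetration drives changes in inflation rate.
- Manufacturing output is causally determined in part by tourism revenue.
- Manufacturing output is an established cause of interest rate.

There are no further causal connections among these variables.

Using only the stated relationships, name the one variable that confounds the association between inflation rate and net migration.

Fuel price has a causal path to inflation rate (fuel price → housing starts → broadband penetration → inflation rate) and a separate causal path to net migration (fuel price → college enrollment → public transit ridership → net migration), so it is a common cause of both.
No stated relationship gives inflation rate a causal route to net migration, so the correlation is explained by the shared upstream cause rather than a direct effect.

fuel price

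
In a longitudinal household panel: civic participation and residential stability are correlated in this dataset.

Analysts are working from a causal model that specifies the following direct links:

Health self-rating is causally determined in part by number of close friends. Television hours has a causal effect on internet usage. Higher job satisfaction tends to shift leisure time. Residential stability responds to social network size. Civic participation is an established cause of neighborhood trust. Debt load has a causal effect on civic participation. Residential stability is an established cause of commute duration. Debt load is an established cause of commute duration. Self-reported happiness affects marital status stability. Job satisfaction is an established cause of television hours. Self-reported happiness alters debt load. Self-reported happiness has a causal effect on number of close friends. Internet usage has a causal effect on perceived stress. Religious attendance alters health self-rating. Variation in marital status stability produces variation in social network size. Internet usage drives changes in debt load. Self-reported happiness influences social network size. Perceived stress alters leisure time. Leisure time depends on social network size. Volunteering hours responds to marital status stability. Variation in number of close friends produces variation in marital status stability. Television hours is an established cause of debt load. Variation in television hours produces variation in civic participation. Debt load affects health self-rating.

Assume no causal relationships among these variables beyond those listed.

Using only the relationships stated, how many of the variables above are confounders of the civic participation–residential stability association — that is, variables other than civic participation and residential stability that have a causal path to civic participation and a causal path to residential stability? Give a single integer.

1

The common causes are: self-reported happiness (to civic participation via self-reported happiness → debt load → civic participation; to residential stability via self-reported happiness → social network size → residential stability).
Every other variable lacks a causal path to at least one of civic participation and residential stability.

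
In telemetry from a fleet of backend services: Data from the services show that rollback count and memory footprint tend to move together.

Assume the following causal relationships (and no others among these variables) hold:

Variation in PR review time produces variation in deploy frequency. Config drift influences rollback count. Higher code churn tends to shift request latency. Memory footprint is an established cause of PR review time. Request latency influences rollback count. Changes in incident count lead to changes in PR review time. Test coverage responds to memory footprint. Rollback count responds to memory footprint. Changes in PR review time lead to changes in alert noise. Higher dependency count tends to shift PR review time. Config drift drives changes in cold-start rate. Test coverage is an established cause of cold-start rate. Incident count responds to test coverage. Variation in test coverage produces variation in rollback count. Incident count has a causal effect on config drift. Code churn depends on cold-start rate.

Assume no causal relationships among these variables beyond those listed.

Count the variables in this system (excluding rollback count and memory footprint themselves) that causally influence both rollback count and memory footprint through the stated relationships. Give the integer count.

No listed variable has a causal path to both rollback count and memory footprint, so there are no common causes.

0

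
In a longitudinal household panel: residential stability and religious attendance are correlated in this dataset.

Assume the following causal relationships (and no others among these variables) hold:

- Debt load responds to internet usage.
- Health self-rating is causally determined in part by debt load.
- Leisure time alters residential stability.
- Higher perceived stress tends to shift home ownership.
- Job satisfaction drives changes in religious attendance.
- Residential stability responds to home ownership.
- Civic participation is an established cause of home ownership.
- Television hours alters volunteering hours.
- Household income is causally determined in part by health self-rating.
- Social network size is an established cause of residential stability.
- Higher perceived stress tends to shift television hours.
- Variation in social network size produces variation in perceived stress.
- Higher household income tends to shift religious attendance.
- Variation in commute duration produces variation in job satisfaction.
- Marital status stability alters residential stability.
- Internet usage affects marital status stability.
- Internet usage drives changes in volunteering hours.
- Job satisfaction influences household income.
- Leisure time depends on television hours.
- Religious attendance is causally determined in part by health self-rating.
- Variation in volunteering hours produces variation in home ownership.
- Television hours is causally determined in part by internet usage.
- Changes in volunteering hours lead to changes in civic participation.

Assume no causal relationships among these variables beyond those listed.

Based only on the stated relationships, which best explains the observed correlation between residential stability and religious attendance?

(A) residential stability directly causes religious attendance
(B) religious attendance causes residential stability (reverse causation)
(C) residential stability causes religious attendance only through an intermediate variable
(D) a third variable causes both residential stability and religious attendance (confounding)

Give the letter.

D

Internet usage causes residential stability (internet usage → marital status stability → residential stability) and religious attendance (internet usage → debt load → health self-rating → religious attendance) — a common cause creating the correlation.
There is no stated path from residential stability to religious attendance or from religious attendance to residential stability, so neither direct nor reverse causation applies.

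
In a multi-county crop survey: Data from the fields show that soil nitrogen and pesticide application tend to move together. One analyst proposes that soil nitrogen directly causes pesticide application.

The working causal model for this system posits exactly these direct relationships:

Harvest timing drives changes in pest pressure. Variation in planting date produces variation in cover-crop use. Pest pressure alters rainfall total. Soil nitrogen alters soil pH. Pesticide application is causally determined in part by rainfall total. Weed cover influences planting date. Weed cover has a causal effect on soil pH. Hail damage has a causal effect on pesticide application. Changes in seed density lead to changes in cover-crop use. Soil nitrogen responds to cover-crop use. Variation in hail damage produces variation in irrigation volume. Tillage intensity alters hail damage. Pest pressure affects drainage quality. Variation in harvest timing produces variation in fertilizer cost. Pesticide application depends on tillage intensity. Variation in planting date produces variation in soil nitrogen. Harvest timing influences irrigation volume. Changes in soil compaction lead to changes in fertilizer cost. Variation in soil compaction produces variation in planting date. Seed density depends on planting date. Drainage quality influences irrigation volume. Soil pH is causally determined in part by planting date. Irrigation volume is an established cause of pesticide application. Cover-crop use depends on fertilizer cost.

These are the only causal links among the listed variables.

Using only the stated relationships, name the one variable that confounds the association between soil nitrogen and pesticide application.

Harvest timing has a causal path to soil nitrogen (harvest timing → fertilizer cost → cover-crop use → soil nitrogen) and a separate causal path to pesticide application (harvest timing → irrigation volume → pesticide application), so it is a common cause of both.
No stated relationship gives soil nitrogen a causal route to pesticide application, so the correlation is explained by the shared upstream cause rather than a direct effect.

harvest timing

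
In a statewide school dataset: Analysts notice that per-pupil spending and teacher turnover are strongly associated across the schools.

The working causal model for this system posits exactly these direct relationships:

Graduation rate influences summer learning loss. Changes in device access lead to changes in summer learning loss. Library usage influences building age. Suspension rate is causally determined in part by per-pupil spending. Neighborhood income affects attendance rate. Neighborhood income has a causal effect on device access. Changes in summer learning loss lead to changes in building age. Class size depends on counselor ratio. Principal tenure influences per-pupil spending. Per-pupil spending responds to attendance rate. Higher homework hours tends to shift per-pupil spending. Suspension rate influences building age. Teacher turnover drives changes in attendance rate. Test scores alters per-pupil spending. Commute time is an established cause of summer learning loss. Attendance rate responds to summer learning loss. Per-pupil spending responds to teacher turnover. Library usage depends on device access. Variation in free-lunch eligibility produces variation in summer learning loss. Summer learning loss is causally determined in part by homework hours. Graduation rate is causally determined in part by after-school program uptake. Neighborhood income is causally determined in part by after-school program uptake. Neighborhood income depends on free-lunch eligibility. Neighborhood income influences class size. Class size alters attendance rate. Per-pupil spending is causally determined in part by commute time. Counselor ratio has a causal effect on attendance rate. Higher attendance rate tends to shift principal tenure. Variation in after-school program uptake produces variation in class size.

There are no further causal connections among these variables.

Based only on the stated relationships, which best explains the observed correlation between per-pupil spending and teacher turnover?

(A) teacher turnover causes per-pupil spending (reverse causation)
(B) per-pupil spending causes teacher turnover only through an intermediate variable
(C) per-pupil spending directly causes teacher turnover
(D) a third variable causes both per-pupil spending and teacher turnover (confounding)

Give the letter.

The stated link runs teacher turnover → per-pupil spending; per-pupil spending has no causal path to teacher turnover. No variable causes both, so confounding is ruled out. The correlation reflects reverse causation.

A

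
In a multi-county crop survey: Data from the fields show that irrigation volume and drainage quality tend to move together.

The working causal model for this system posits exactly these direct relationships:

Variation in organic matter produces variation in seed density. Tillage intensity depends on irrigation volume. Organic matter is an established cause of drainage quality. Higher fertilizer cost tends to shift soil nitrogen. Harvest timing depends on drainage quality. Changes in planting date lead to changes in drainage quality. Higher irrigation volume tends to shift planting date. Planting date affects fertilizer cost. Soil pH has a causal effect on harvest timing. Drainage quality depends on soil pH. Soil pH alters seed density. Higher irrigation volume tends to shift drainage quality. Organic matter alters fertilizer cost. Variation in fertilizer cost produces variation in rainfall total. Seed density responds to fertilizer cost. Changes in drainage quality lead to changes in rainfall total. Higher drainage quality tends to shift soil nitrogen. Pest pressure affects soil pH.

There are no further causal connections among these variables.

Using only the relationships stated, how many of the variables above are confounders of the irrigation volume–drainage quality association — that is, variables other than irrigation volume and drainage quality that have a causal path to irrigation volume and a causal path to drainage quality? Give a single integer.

No listed variable has a causal path to both irrigation volume and drainage quality, so there are no common causes.

0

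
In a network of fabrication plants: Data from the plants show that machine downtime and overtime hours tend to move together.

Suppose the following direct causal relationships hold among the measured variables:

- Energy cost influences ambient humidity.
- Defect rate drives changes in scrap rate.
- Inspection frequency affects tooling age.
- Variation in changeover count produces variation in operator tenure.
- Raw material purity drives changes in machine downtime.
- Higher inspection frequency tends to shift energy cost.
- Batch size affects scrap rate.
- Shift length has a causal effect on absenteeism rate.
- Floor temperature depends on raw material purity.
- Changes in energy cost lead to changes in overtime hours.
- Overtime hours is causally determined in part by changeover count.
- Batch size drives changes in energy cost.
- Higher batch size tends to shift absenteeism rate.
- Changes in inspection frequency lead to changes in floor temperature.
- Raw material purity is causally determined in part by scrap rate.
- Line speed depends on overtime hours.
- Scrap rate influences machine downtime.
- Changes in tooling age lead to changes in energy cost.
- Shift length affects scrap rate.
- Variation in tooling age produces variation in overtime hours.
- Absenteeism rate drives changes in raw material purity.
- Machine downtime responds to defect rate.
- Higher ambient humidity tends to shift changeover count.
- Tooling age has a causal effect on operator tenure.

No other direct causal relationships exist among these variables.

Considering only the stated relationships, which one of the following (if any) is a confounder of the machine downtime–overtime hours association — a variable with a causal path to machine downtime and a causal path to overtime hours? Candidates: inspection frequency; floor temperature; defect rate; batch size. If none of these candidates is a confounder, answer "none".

Batch size causes machine downtime (batch size → scrap rate → machine downtime) and also causes overtime hours (batch size → energy cost → overtime hours); it is a common cause of both.
Each of the other candidates lacks a causal path to at least one of machine downtime and overtime hours, so they do not confound the relationship.

batch size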